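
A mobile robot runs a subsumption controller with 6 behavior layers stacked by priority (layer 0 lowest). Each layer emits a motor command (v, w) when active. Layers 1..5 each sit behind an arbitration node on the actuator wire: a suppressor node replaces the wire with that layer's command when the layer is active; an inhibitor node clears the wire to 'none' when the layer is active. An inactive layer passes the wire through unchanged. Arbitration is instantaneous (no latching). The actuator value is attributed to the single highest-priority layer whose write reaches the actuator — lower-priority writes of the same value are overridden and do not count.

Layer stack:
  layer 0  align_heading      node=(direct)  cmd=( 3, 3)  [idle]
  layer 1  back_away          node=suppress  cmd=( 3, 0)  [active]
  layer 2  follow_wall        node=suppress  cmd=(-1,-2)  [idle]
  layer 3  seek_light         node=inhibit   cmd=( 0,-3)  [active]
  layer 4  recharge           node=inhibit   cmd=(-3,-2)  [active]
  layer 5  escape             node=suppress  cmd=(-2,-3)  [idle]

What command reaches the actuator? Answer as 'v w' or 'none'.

L0 align_heading: idle → wire = none
L1 back_away: active, suppressor → wire = (3, 0)
L2 follow_wall: idle → wire stays (3, 0)
L3 seek_light: active, inhibitor → wire = none
L4 recharge: active, inhibitor → wire = none
L5 escape: idle → wire stays none
actuator = none

none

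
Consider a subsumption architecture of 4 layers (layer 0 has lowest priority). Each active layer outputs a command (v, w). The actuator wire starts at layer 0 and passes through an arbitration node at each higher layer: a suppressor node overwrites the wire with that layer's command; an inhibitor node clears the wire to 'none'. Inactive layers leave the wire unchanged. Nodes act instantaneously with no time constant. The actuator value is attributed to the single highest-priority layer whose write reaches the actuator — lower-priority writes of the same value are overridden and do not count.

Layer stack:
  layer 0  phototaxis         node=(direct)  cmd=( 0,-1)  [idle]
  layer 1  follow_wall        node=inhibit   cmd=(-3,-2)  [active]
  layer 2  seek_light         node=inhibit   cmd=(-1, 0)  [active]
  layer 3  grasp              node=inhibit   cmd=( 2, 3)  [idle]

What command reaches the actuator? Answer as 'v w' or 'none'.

none

L0 phototaxis: idle → wire = none
L1 follow_wall: active, inhibitor → wire = none
L2 seek_light: active, inhibitor → wire = none
L3 grasp: idle → wire stays none
actuator = none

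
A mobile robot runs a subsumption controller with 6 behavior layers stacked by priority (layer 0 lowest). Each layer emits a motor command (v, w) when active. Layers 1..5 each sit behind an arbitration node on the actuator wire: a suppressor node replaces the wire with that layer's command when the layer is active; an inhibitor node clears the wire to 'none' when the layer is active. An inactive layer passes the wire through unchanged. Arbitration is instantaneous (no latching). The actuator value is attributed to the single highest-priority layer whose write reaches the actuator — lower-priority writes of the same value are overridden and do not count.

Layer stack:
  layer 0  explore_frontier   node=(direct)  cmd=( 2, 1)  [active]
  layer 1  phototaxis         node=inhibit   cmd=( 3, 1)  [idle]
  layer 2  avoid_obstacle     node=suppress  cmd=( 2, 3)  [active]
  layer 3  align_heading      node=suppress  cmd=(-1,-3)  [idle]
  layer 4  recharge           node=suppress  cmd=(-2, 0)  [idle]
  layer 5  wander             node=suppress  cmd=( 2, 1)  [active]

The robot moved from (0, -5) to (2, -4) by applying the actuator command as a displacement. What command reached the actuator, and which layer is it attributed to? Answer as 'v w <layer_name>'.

displacement = (2, -4) − (0, -5) = (2, 1)
L0 explore_frontier: active, feeds wire = (2, 1)
L1 phototaxis: idle → wire stays (2, 1)
L2 avoid_obstacle: active, suppressor → wire = (2, 3)
L3 align_heading: idle → wire stays (2, 3)
L4 recharge: idle → wire stays (2, 3)
L5 wander: active, suppressor → wire = (2, 1)
actuator = (2, 1) — from layer 5 (wander)

2 1 wander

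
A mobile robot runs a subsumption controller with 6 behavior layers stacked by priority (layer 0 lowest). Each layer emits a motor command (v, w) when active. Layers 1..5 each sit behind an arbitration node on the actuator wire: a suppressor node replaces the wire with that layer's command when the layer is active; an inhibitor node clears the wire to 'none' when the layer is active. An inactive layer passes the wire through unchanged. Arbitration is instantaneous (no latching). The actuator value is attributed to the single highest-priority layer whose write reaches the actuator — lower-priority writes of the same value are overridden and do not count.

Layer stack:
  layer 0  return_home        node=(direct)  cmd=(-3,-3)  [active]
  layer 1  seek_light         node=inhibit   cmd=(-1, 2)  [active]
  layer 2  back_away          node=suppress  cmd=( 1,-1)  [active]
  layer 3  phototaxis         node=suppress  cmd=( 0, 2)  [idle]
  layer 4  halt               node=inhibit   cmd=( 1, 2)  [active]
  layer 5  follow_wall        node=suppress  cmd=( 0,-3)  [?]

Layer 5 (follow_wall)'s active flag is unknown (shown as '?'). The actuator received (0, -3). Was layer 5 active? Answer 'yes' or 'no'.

If layer 5 is active=yes:
  actuator would be (0, -3)
If layer 5 is active=no:
  actuator would be none
Observed (0, -3), so layer 5 was active.

yes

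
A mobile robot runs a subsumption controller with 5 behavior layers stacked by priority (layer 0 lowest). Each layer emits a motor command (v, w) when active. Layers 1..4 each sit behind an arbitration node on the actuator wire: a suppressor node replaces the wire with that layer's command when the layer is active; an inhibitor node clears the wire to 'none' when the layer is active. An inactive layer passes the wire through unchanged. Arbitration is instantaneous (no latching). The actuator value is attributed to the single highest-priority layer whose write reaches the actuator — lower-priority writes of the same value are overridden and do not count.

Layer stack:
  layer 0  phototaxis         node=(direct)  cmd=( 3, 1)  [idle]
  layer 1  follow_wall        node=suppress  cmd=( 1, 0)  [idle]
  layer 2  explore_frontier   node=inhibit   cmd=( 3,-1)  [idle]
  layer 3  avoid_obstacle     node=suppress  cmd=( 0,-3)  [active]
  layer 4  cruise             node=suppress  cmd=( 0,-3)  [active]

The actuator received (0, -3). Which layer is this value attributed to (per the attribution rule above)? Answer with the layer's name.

cruise

layer 0 (phototaxis) idle — none
layer 1 (follow_wall) idle — unchanged: none
layer 2 (explore_frontier) idle — unchanged: none
layer 3 (avoid_obstacle) active — suppresses: (0, -3)
layer 4 (cruise) active — suppresses: (0, -3)
→ actuator (0, -3)
last writer: layer 4 = cruise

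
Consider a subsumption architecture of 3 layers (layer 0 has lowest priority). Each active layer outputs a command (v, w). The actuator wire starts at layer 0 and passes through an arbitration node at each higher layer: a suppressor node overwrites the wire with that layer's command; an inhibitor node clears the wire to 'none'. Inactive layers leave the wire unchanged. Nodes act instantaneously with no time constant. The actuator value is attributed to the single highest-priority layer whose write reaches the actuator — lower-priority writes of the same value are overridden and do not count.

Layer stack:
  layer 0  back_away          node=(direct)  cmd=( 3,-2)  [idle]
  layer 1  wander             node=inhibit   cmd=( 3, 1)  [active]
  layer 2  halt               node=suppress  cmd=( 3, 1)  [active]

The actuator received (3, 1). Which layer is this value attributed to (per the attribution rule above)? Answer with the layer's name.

halt

L0 back_away: idle → wire = none
L1 wander: active, inhibitor → wire = none
L2 halt: active, suppressor → wire = (3, 1)
actuator = (3, 1)
last writer: layer 2 = halt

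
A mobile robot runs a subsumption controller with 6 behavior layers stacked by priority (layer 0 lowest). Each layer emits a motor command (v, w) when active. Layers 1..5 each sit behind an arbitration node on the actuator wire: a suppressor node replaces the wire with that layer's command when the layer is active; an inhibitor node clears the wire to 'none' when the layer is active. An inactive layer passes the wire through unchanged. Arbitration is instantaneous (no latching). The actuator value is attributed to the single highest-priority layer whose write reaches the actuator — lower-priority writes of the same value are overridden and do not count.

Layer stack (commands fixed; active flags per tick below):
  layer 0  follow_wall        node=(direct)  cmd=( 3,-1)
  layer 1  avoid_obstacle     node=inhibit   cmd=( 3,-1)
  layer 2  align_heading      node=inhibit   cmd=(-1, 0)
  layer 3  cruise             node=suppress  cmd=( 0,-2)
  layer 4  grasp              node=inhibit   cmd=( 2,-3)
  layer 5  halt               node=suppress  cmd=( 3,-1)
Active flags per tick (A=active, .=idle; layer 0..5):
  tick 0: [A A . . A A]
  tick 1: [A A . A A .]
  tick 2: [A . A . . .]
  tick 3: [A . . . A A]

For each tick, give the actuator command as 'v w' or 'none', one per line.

tick 0:
  layer 0 (follow_wall) active — direct: (3, -1)
  layer 1 (avoid_obstacle) active — inhibits: none
  layer 2 (align_heading) idle — unchanged: none
  layer 3 (cruise) idle — unchanged: none
  layer 4 (grasp) active — inhibits: none
  layer 5 (halt) active — suppresses: (3, -1)
  → actuator (3, -1)
tick 1:
  layer 0 (follow_wall) active — direct: (3, -1)
  layer 1 (avoid_obstacle) active — inhibits: none
  layer 2 (align_heading) idle — unchanged: none
  layer 3 (cruise) active — suppresses: (0, -2)
  layer 4 (grasp) active — inhibits: none
  layer 5 (halt) idle — unchanged: none
  → actuator none
tick 2:
  layer 0 (follow_wall) active — direct: (3, -1)
  layer 1 (avoid_obstacle) idle — unchanged: (3, -1)
  layer 2 (align_heading) active — inhibits: none
  layer 3 (cruise) idle — unchanged: none
  layer 4 (grasp) idle — unchanged: none
  layer 5 (halt) idle — unchanged: none
  → actuator none
tick 3:
  layer 0 (follow_wall) active — direct: (3, -1)
  layer 1 (avoid_obstacle) idle — unchanged: (3, -1)
  layer 2 (align_heading) idle — unchanged: (3, -1)
  layer 3 (cruise) idle — unchanged: (3, -1)
  layer 4 (grasp) active — inhibits: none
  layer 5 (halt) active — suppresses: (3, -1)
  → actuator (3, -1)

3 -1
none
none
3 -1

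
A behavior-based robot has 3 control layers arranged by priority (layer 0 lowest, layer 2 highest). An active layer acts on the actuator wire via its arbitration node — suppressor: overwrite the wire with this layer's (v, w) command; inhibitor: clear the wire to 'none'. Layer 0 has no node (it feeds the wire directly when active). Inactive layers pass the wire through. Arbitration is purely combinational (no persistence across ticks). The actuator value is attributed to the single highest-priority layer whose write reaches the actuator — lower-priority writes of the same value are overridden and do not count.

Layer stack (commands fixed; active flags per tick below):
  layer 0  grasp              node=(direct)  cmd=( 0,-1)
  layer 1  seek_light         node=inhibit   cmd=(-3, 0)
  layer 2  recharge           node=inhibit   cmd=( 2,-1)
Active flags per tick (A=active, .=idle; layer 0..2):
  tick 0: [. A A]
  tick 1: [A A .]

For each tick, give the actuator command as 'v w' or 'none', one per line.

none
none

tick 0:
  [0] grasp off; wire := none
  [1] seek_light on (inhibit); wire := none
  [2] recharge on (inhibit); wire := none
  output none
tick 1:
  [0] grasp on; wire := (0, -1)
  [1] seek_light on (inhibit); wire := none
  [2] recharge off; pass none
  output none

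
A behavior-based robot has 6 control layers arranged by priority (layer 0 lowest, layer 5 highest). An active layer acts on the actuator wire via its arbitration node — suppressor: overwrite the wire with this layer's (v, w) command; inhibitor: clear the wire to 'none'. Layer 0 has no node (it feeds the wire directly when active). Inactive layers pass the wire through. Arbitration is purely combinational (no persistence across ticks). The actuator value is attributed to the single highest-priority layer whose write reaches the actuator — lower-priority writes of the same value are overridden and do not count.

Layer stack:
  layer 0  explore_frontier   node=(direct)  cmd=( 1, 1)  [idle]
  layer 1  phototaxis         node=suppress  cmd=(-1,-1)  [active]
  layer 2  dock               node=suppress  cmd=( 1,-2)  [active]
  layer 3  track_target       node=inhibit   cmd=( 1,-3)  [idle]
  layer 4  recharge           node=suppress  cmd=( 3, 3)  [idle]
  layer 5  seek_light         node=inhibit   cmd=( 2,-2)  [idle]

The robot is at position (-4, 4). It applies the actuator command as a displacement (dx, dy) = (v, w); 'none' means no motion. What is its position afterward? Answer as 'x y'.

-3 2

layer 0 (explore_frontier) idle — none
layer 1 (phototaxis) active — suppresses: (-1, -1)
layer 2 (dock) active — suppresses: (1, -2)
layer 3 (track_target) idle — unchanged: (1, -2)
layer 4 (recharge) idle — unchanged: (1, -2)
layer 5 (seek_light) idle — unchanged: (1, -2)
→ actuator (1, -2)
position: (-4, 4) + (1, -2) = (-3, 2)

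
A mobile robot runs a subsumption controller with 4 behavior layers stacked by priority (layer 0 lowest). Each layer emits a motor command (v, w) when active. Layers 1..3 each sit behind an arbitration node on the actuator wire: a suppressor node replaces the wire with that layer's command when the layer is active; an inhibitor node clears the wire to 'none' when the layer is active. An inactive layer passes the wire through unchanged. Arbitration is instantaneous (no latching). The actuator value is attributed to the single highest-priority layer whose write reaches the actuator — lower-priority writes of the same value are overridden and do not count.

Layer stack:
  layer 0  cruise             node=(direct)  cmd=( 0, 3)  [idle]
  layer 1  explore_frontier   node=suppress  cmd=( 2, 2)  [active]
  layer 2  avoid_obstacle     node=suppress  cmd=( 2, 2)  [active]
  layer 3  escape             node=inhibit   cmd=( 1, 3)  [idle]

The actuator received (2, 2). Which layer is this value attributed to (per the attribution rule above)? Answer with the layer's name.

layer 0 (cruise) idle — none
layer 1 (explore_frontier) active — suppresses: (2, 2)
layer 2 (avoid_obstacle) active — suppresses: (2, 2)
layer 3 (escape) idle — unchanged: (2, 2)
→ actuator (2, 2)
last writer: layer 2 = avoid_obstacle

avoid_obstacle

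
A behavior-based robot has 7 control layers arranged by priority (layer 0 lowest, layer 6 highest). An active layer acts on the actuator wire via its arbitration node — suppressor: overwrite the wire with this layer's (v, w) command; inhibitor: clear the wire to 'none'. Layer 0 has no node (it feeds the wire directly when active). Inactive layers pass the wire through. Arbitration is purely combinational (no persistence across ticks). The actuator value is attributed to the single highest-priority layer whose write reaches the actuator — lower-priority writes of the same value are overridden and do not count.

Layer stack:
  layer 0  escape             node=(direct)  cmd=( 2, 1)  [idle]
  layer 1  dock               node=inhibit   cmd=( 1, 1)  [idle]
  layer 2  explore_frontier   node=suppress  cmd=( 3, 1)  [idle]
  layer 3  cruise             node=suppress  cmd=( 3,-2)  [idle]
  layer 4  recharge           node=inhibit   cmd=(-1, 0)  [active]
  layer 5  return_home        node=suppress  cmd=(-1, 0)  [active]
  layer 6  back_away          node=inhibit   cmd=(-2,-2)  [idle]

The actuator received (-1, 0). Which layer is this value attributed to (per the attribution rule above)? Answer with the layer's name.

layer 0 (escape) idle — none
layer 1 (dock) idle — unchanged: none
layer 2 (explore_frontier) idle — unchanged: none
layer 3 (cruise) idle — unchanged: none
layer 4 (recharge) active — inhibits: none
layer 5 (return_home) active — suppresses: (-1, 0)
layer 6 (back_away) idle — unchanged: (-1, 0)
→ actuator (-1, 0)
last writer: layer 5 = return_home

return_home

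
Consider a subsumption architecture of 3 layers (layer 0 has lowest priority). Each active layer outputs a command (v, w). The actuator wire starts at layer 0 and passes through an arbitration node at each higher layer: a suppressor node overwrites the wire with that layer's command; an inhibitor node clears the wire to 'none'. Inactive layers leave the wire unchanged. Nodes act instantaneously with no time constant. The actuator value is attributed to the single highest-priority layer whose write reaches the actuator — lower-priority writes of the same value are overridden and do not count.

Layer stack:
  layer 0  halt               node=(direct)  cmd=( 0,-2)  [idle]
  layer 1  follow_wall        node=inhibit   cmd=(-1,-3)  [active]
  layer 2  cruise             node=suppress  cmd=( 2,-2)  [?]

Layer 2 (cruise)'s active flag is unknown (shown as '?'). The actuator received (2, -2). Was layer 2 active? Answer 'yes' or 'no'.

If layer 2 is active=yes:
  actuator would be (2, -2)
If layer 2 is active=no:
  actuator would be none
Observed (2, -2), so layer 2 was active.

yes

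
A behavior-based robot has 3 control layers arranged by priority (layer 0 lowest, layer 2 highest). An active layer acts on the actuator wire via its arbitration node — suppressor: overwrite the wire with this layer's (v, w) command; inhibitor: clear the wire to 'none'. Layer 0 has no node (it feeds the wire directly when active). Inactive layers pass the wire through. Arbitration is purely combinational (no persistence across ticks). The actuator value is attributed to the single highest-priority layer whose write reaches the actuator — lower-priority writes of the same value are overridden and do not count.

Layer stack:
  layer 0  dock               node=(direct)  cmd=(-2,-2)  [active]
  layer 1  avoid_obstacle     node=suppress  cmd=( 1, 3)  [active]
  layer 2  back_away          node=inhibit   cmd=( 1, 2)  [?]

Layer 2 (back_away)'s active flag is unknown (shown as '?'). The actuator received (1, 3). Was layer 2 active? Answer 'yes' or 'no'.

no

If layer 2 is active=yes:
  actuator would be none
If layer 2 is active=no:
  actuator would be (1, 3)
Observed (1, 3), so layer 2 was idle.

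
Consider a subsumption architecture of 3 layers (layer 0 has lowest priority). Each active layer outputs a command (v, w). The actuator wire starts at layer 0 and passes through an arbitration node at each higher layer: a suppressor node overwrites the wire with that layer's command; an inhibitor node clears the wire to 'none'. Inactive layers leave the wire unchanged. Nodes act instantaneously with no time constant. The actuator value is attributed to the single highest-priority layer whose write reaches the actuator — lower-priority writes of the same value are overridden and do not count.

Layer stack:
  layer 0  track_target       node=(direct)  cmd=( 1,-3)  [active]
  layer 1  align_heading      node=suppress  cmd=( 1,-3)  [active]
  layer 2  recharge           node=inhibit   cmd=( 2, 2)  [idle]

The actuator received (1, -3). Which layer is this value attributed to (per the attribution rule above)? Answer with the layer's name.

layer 0 (track_target) active — direct: (1, -3)
layer 1 (align_heading) active — suppresses: (1, -3)
layer 2 (recharge) idle — unchanged: (1, -3)
→ actuator (1, -3)
last writer: layer 1 = align_heading

align_heading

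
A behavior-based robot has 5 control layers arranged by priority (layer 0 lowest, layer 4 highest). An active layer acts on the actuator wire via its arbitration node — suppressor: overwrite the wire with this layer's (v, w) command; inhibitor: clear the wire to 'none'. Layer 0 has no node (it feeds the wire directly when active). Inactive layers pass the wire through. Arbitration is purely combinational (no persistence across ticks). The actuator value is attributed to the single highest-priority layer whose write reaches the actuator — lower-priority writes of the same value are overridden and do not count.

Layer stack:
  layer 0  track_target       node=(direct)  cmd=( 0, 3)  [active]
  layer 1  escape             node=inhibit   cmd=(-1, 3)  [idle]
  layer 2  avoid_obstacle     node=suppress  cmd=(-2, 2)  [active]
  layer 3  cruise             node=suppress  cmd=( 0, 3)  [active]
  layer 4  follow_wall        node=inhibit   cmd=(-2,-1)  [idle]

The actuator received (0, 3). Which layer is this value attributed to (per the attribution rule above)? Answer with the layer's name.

L0 track_target: active, feeds wire = (0, 3)
L1 escape: idle → wire stays (0, 3)
L2 avoid_obstacle: active, suppressor → wire = (-2, 2)
L3 cruise: active, suppressor → wire = (0, 3)
L4 follow_wall: idle → wire stays (0, 3)
actuator = (0, 3)
last writer: layer 3 = cruise

cruise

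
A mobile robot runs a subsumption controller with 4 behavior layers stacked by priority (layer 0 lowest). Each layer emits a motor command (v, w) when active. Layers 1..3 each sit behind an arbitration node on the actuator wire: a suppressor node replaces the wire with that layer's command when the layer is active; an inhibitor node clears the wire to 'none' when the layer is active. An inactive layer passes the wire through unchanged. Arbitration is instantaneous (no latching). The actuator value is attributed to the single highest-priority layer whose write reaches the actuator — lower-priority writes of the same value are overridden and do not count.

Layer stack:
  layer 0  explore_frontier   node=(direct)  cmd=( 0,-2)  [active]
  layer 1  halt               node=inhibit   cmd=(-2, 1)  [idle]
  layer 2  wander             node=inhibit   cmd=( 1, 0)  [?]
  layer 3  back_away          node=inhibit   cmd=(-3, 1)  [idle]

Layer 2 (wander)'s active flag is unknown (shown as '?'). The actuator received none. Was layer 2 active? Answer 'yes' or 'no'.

yes

If layer 2 is active=yes:
  actuator would be none
If layer 2 is active=no:
  actuator would be (0, -2)
Observed none, so layer 2 was active.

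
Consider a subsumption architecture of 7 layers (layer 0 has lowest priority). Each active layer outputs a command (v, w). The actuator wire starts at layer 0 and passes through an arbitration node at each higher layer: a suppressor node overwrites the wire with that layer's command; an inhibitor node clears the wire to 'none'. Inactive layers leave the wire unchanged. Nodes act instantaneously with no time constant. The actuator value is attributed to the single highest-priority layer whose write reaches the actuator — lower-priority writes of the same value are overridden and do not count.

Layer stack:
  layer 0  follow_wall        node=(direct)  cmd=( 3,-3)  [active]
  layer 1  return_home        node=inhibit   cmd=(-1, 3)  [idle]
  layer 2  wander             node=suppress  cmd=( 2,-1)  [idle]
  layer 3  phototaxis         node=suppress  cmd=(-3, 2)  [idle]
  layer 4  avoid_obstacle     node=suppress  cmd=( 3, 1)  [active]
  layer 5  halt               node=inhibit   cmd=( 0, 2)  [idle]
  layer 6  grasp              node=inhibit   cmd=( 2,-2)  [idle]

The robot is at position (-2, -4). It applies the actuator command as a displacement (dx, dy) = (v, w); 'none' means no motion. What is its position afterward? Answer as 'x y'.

layer 0 (follow_wall) active — direct: (3, -3)
layer 1 (return_home) idle — unchanged: (3, -3)
layer 2 (wander) idle — unchanged: (3, -3)
layer 3 (phototaxis) idle — unchanged: (3, -3)
layer 4 (avoid_obstacle) active — suppresses: (3, 1)
layer 5 (halt) idle — unchanged: (3, 1)
layer 6 (grasp) idle — unchanged: (3, 1)
→ actuator (3, 1)
position: (-2, -4) + (3, 1) = (1, -3)

1 -3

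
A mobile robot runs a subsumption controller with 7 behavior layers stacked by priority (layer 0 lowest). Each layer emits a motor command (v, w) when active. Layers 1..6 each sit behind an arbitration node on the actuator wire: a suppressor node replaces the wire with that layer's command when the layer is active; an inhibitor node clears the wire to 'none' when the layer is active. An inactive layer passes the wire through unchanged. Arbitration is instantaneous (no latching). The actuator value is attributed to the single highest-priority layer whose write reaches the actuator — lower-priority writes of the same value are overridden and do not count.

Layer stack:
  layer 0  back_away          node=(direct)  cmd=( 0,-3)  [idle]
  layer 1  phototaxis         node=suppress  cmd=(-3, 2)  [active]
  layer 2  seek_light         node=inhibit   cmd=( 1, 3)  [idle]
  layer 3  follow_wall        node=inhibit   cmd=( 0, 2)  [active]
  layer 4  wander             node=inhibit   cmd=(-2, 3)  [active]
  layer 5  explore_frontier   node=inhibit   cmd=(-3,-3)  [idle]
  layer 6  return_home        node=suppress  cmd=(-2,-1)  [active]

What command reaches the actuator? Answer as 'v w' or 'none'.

-2 -1

[0] back_away off; wire := none
[1] phototaxis on (suppress); wire := (-3, 2)
[2] seek_light off; pass (-3, 2)
[3] follow_wall on (inhibit); wire := none
[4] wander on (inhibit); wire := none
[5] explore_frontier off; pass none
[6] return_home on (suppress); wire := (-2, -1)
output (-2, -1)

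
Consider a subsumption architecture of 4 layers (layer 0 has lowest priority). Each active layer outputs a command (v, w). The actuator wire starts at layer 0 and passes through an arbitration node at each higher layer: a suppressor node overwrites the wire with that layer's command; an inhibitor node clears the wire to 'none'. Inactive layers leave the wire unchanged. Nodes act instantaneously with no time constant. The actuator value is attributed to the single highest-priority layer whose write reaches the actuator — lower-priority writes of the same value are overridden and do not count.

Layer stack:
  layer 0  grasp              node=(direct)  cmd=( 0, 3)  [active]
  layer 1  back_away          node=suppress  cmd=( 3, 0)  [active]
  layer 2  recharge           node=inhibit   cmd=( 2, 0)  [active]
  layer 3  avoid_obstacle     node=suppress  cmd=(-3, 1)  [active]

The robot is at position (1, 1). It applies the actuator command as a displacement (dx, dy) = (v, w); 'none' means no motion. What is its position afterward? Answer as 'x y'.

-2 2

layer 0 (grasp) active — direct: (0, 3)
layer 1 (back_away) active — suppresses: (3, 0)
layer 2 (recharge) active — inhibits: none
layer 3 (avoid_obstacle) active — suppresses: (-3, 1)
→ actuator (-3, 1)
position: (1, 1) + (-3, 1) = (-2, 2)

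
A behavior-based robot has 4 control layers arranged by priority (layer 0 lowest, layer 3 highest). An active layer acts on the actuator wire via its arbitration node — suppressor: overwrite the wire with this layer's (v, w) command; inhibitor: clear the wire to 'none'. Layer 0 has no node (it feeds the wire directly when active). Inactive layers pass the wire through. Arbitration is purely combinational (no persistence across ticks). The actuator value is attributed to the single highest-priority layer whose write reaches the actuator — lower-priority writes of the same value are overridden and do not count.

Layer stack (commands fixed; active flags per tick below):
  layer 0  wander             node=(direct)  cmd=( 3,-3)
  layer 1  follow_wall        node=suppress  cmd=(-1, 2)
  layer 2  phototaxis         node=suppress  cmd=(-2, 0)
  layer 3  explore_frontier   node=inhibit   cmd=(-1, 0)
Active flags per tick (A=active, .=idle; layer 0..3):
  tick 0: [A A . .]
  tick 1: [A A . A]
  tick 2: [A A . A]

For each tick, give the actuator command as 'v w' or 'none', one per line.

tick 0:
  L0 wander: active, feeds wire = (3, -3)
  L1 follow_wall: active, suppressor → wire = (-1, 2)
  L2 phototaxis: idle → wire stays (-1, 2)
  L3 explore_frontier: idle → wire stays (-1, 2)
  actuator = (-1, 2)
tick 1:
  L0 wander: active, feeds wire = (3, -3)
  L1 follow_wall: active, suppressor → wire = (-1, 2)
  L2 phototaxis: idle → wire stays (-1, 2)
  L3 explore_frontier: active, inhibitor → wire = none
  actuator = none
tick 2:
  L0 wander: active, feeds wire = (3, -3)
  L1 follow_wall: active, suppressor → wire = (-1, 2)
  L2 phototaxis: idle → wire stays (-1, 2)
  L3 explore_frontier: active, inhibitor → wire = none
  actuator = none

-1 2
none
none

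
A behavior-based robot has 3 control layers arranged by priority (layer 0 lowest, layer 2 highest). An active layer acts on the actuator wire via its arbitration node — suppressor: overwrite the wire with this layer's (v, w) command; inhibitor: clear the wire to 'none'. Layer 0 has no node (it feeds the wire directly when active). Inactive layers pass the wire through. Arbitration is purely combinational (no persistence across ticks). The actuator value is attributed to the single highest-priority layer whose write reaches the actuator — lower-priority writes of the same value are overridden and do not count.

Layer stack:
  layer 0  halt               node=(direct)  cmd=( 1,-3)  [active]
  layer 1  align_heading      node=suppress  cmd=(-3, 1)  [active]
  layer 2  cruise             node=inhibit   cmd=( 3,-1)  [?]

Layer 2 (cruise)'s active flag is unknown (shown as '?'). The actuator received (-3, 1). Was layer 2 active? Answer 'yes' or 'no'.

no

If layer 2 is active=yes:
  actuator would be none
If layer 2 is active=no:
  actuator would be (-3, 1)
Observed (-3, 1), so layer 2 was idle.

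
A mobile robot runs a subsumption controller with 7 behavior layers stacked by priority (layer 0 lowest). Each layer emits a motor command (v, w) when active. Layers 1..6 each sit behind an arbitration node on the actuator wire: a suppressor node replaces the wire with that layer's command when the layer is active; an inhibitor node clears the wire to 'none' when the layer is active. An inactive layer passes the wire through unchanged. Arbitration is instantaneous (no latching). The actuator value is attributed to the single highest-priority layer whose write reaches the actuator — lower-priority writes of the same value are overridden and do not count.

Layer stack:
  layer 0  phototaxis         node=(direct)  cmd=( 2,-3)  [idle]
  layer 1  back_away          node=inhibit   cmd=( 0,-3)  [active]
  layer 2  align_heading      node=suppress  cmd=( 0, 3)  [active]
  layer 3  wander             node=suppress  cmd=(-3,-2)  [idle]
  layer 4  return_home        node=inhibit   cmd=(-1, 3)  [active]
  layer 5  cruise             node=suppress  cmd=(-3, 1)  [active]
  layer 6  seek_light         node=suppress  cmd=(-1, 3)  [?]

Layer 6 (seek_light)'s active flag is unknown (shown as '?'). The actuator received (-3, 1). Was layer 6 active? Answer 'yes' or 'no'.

no

If layer 6 is active=yes:
  actuator would be (-1, 3)
If layer 6 is active=no:
  actuator would be (-3, 1)
Observed (-3, 1), so layer 6 was idle.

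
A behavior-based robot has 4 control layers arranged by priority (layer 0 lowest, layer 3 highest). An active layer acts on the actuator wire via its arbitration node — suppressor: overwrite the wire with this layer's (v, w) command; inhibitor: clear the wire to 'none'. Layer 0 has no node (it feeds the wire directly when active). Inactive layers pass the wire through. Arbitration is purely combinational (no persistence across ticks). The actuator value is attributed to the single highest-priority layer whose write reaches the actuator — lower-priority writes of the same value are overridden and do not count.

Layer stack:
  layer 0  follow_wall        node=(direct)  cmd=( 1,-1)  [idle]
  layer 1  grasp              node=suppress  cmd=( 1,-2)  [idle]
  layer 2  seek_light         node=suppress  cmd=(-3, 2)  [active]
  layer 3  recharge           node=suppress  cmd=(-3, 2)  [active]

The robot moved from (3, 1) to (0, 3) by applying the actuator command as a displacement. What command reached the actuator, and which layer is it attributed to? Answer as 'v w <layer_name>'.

-3 2 recharge

displacement = (0, 3) − (3, 1) = (-3, 2)
layer 0 (follow_wall) idle — none
layer 1 (grasp) idle — unchanged: none
layer 2 (seek_light) active — suppresses: (-3, 2)
layer 3 (recharge) active — suppresses: (-3, 2)
→ actuator (-3, 2) — from layer 3 (recharge)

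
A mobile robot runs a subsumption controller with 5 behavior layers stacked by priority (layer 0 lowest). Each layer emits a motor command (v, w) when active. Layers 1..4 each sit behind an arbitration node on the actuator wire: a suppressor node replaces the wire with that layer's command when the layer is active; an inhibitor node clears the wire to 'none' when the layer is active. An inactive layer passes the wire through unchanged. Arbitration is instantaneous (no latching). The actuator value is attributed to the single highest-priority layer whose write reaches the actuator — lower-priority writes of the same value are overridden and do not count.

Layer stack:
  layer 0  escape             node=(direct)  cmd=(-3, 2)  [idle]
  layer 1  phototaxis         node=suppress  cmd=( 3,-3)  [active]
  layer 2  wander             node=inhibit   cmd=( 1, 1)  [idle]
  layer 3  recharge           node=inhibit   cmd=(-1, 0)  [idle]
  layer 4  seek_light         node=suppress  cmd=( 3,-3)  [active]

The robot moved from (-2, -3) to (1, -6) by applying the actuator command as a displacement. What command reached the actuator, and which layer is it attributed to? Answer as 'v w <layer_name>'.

3 -3 seek_light

displacement = (1, -6) − (-2, -3) = (3, -3)
[0] escape off; wire := none
[1] phototaxis on (suppress); wire := (3, -3)
[2] wander off; pass (3, -3)
[3] recharge off; pass (3, -3)
[4] seek_light on (suppress); wire := (3, -3)
output (3, -3) — from layer 4 (seek_light)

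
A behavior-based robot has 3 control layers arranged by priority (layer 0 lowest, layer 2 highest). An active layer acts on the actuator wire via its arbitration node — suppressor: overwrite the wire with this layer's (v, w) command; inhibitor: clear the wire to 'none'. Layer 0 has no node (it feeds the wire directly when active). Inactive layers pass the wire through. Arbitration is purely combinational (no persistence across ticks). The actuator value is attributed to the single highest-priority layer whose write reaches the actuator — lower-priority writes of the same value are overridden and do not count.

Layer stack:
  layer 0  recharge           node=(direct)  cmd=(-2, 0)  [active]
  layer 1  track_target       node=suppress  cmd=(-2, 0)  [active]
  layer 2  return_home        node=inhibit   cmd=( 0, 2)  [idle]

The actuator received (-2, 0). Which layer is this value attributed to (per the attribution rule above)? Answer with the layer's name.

track_target

layer 0 (recharge) active — direct: (-2, 0)
layer 1 (track_target) active — suppresses: (-2, 0)
layer 2 (return_home) idle — unchanged: (-2, 0)
→ actuator (-2, 0)
last writer: layer 1 = track_target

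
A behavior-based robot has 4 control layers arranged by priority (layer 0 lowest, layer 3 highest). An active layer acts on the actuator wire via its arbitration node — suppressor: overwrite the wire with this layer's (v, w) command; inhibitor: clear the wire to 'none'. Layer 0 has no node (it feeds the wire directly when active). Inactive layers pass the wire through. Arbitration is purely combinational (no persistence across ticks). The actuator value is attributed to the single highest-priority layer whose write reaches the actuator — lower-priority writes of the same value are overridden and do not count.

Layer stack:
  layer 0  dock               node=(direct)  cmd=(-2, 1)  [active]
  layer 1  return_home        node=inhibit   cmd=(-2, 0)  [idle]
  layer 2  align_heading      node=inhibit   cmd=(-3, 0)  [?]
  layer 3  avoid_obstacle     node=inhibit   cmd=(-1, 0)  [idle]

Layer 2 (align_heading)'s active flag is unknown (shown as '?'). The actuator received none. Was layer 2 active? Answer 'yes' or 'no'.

yes

If layer 2 is active=yes:
  actuator would be none
If layer 2 is active=no:
  actuator would be (-2, 1)
Observed none, so layer 2 was active.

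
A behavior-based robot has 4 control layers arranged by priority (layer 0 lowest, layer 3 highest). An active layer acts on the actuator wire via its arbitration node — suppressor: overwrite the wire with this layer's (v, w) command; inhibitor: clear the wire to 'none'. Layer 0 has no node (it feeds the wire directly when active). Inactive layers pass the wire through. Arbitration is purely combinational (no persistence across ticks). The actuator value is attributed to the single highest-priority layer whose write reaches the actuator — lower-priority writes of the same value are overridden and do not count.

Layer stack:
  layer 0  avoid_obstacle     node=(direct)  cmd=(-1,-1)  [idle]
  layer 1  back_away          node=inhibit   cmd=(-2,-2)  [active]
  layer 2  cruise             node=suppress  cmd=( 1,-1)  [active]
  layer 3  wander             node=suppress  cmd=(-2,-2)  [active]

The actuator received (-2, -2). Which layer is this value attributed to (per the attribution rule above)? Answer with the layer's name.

wander

layer 0 (avoid_obstacle) idle — none
layer 1 (back_away) active — inhibits: none
layer 2 (cruise) active — suppresses: (1, -1)
layer 3 (wander) active — suppresses: (-2, -2)
→ actuator (-2, -2)
last writer: layer 3 = wander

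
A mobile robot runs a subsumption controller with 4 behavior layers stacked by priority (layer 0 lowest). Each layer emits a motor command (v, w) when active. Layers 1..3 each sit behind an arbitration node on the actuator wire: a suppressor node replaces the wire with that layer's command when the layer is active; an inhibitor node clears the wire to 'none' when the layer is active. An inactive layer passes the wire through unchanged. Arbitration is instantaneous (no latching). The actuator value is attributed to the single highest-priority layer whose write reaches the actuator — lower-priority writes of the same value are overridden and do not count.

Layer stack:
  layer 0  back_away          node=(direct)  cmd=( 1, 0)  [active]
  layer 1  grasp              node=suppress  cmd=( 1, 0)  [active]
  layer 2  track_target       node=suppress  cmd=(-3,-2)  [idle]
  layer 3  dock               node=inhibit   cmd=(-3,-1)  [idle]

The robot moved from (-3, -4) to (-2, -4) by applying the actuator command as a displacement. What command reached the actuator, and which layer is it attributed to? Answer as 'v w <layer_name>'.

displacement = (-2, -4) − (-3, -4) = (1, 0)
[0] back_away on; wire := (1, 0)
[1] grasp on (suppress); wire := (1, 0)
[2] track_target off; pass (1, 0)
[3] dock off; pass (1, 0)
output (1, 0) — from layer 1 (grasp)

1 0 grasp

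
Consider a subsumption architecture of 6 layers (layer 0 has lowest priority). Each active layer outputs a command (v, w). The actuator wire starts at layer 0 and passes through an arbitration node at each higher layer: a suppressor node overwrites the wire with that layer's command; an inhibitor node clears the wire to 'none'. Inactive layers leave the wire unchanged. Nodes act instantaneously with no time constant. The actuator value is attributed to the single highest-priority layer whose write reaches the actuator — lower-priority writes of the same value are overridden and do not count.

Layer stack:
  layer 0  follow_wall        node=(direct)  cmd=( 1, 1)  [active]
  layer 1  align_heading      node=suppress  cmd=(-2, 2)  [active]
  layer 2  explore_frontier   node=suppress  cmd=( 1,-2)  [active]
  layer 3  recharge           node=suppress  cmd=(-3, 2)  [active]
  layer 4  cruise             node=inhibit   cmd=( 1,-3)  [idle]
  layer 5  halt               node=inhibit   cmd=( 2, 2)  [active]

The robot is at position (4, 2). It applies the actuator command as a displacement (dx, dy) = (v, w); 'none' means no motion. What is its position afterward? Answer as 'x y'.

layer 0 (follow_wall) active — direct: (1, 1)
layer 1 (align_heading) active — suppresses: (-2, 2)
layer 2 (explore_frontier) active — suppresses: (1, -2)
layer 3 (recharge) active — suppresses: (-3, 2)
layer 4 (cruise) idle — unchanged: (-3, 2)
layer 5 (halt) active — inhibits: none
→ actuator none
position: (4, 2) + none = (4, 2)

4 2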